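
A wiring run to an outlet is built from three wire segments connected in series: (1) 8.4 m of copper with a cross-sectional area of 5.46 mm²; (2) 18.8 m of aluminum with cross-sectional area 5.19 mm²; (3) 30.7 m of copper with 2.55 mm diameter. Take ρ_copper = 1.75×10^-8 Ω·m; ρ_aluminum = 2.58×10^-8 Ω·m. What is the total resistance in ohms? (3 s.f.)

Seg 1: A = 5.46 mm² = 5.460e-06 m²
R_1 = (1.75×10^-8)(8.4)/(5.460e-06) = 0.02692 Ω
Seg 2: A = 5.19 mm² = 5.190e-06 m²
R_2 = (2.58×10^-8)(18.8)/(5.190e-06) = 0.09346 Ω
Seg 3: A = π(d/2)² = π(1.2750e-03 m)² = 5.107e-06 m²
R_3 = (1.75×10^-8)(30.7)/(5.107e-06) = 0.1052 Ω
R_total = R_1 + R_2 + R_3 = 0.226 Ω

0.226 Ω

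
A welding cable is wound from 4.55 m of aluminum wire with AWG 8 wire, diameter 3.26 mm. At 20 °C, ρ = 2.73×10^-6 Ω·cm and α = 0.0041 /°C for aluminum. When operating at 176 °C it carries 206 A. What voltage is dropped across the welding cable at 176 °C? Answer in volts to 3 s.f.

5.03 V

ρ = 2.73×10^-6 Ω·cm = 2.73×10^-8 Ω·m
A = π(3.26/2 mm)² = π(1.6300e-03 m)² = 8.347e-06 m²
R₍20₎ = ρL/A = (2.73×10^-8)(4.55)/(8.347e-06) = 0.01488 Ω
R₍176₎ = R₍20₎(1 + αΔT) = 0.01488 × (1 + 0.0041×156) = 0.0244 Ω
V = IR = 206 × 0.0244 = 5.03 V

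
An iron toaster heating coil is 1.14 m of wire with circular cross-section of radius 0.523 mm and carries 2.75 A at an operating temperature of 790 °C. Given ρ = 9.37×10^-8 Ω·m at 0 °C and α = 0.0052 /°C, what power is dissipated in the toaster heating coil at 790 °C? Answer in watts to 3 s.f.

A = πr² = π(5.2300e-04 m)² = 8.593e-07 m²
R₍0₎ = ρL/A = (9.37×10^-8)(1.14)/(8.593e-07) = 0.1243 Ω
R₍790₎ = R₍0₎(1 + αΔT) = 0.1243 × (1 + 0.0052×790) = 0.635 Ω
P = I²R = (2.75)² × 0.635 = 4.80 W

4.80 W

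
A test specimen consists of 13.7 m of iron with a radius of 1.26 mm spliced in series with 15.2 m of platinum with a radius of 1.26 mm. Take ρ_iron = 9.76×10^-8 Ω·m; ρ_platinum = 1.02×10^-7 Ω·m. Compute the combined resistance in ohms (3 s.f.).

0.579 Ω

Segment 1: A = πr² = π(1.2600e-03 m)² = 4.988e-06 m²
R₁ = ρL/A = (9.76×10^-8)(13.7)/(4.988e-06) = 0.2681 Ω
R₂ = (1.02×10^-7)(15.2)/(4.988e-06) = 0.3109 Ω
R = R₁ + R₂ = 0.579 Ω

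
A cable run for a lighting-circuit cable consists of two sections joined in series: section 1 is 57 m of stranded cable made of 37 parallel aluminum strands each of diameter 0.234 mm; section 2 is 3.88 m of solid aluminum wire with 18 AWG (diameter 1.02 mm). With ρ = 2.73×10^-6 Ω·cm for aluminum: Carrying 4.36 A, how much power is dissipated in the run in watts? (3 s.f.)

ρ = 2.73×10^-6 Ω·cm = 2.73×10^-8 Ω·m
Section 1: A_strand = π(1.1700e-04)² = 4.301e-08 m²; R₁ = ρL/(N·A_s) = (2.73×10^-8)(57)/(37×4.301e-08) = 0.9779 Ω
Section 2: A = π(1.02/2 mm)² = π(5.1000e-04 m)² = 8.171e-07 m²
R₂ = (2.73×10^-8)(3.88)/(8.171e-07) = 0.1296 Ω
R = R₁ + R₂ = 1.108 Ω
P = I²R = (4.36)² × 1.108 = 21.1 W

21.1 W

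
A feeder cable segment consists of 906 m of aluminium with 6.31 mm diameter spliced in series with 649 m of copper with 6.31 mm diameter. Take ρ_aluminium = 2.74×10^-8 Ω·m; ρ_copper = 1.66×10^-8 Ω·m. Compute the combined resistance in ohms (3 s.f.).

Segment 1: A = π(d/2)² = π(3.1550e-03 m)² = 3.127e-05 m²
R₁ = ρL/A = (2.74×10^-8)(906)/(3.127e-05) = 0.7938 Ω
R₂ = (1.66×10^-8)(649)/(3.127e-05) = 0.3445 Ω
R = R₁ + R₂ = 1.14 Ω

1.14 Ω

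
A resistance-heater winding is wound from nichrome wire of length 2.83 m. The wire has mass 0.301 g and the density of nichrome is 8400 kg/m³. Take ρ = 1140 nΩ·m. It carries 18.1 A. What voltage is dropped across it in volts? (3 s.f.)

ρ = 1140 nΩ·m = 1.14×10^-6 Ω·m
A = m/(density·L) = 3.010×10^-4/(8400×2.83) = 1.2662e-08 m²
R = ρL/A = (1.14×10^-6)(2.83)/(1.2662e-08) = 254.8 Ω
V = IR = 18.1 × 254.8 = 4610 V

4610 V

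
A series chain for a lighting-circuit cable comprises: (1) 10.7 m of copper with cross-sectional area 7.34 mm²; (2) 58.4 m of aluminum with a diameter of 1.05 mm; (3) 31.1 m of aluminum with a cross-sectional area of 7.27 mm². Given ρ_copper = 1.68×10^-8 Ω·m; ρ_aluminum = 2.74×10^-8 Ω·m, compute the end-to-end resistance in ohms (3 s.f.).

Seg 1: A = 7.34 mm² = 7.340e-06 m²
R_1 = (1.68×10^-8)(10.7)/(7.340e-06) = 0.02449 Ω
Seg 2: A = π(d/2)² = π(5.2500e-04 m)² = 8.659e-07 m²
R_2 = (2.74×10^-8)(58.4)/(8.659e-07) = 1.848 Ω
Seg 3: A = 7.27 mm² = 7.270e-06 m²
R_3 = (2.74×10^-8)(31.1)/(7.270e-06) = 0.1172 Ω
R_total = R_1 + R_2 + R_3 = 1.99 Ω

1.99 Ω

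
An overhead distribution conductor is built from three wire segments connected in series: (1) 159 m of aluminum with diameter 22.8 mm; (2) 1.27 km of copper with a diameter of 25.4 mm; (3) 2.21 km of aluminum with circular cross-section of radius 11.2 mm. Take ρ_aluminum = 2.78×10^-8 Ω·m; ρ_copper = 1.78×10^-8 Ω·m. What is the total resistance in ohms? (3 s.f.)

Seg 1: A = π(d/2)² = π(1.1400e-02 m)² = 4.083e-04 m²
R_1 = (2.78×10^-8)(159)/(4.083e-04) = 0.01083 Ω
Seg 2: A = π(d/2)² = π(1.2700e-02 m)² = 5.067e-04 m²
R_2 = (1.78×10^-8)(1270)/(5.067e-04) = 0.04461 Ω
Seg 3: A = πr² = π(1.1200e-02 m)² = 3.941e-04 m²
R_3 = (2.78×10^-8)(2210)/(3.941e-04) = 0.1559 Ω
R_total = R_1 + R_2 + R_3 = 0.211 Ω

0.211 Ω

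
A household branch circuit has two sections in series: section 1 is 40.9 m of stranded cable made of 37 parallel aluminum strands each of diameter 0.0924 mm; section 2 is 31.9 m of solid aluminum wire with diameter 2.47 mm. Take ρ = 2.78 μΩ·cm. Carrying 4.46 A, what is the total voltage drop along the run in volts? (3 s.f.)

21.3 V

ρ = 2.78 μΩ·cm = 2.78×10^-8 Ω·m
Section 1: A_strand = π(4.6200e-05)² = 6.706e-09 m²; R₁ = ρL/(N·A_s) = (2.78×10^-8)(40.9)/(37×6.706e-09) = 4.583 Ω
Section 2: A = π(d/2)² = π(1.2350e-03 m)² = 4.792e-06 m²
R₂ = (2.78×10^-8)(31.9)/(4.792e-06) = 0.1851 Ω
R = R₁ + R₂ = 4.768 Ω
V = IR = 4.46 × 4.768 = 21.3 V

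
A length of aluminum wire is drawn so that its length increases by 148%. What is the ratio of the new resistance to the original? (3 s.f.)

k = 1 + 148/100 = 2.48; volume constant ⇒ A' = A/k, so R' = k²R.
Factor = 6.15

6.15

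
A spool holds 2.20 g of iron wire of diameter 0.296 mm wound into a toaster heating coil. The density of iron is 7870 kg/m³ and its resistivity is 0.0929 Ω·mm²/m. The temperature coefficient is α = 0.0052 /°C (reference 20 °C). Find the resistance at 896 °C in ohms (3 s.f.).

30.5 Ω

ρ = 0.0929 Ω·mm²/m = 9.29×10^-8 Ω·m
A = π(d/2)² = π(1.4800e-04 m)² = 6.8813e-08 m²
L = m/(density·A) = 0.0022/(7870×6.8813e-08) = 4.062 m
R = ρL/A = (9.29×10^-8)(4.062)/(6.8813e-08) = 5.484 Ω
R(896 °C) = 5.484 × (1 + 0.0052×876) = 30.5 Ω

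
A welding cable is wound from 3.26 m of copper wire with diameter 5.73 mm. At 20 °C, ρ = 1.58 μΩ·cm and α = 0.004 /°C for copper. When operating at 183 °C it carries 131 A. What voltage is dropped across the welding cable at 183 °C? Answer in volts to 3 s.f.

0.432 V

ρ = 1.58 μΩ·cm = 1.58×10^-8 Ω·m
A = π(d/2)² = π(2.8650e-03 m)² = 2.579e-05 m²
R₍20₎ = ρL/A = (1.58×10^-8)(3.26)/(2.579e-05) = 0.001997 Ω
R₍183₎ = R₍20₎(1 + αΔT) = 0.001997 × (1 + 0.004×163) = 0.0033 Ω
V = IR = 131 × 0.0033 = 0.432 V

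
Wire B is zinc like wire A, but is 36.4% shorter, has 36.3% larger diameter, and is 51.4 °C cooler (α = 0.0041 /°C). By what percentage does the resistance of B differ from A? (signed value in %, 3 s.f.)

-73.0%

R ∝ ρL/d² with ρ ∝ (1+αΔT), so R_B/R_A = (1 − 36.4/100) × (1 + 36.3/100)⁻² × (1 − 0.0041×51.4)
= 0.636 × 0.5383 × 0.7893 = 0.2702
(R_B − R_A)/R_A = 0.2702 − 1 = -73.0%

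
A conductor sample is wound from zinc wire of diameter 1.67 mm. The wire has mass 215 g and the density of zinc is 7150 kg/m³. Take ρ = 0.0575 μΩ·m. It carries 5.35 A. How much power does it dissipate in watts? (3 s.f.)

10.3 W

ρ = 0.0575 μΩ·m = 5.75×10^-8 Ω·m
A = π(d/2)² = π(8.3500e-04 m)² = 2.1904e-06 m²
L = m/(density·A) = 0.215/(7150×2.1904e-06) = 13.73 m
R = ρL/A = (5.75×10^-8)(13.73)/(2.1904e-06) = 0.3604 Ω
P = I²R = (5.35)² × 0.3604 = 10.3 W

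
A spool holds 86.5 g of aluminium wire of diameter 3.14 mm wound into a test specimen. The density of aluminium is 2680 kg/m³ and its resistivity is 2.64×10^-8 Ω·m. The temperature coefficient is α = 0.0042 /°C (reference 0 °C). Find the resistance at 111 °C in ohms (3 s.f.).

A = π(d/2)² = π(1.5700e-03 m)² = 7.7437e-06 m²
L = m/(density·A) = 0.0865/(2680×7.7437e-06) = 4.168 m
R = ρL/A = (2.64×10^-8)(4.168)/(7.7437e-06) = 0.01421 Ω
R(111 °C) = 0.01421 × (1 + 0.0042×111) = 0.0208 Ω

0.0208 Ω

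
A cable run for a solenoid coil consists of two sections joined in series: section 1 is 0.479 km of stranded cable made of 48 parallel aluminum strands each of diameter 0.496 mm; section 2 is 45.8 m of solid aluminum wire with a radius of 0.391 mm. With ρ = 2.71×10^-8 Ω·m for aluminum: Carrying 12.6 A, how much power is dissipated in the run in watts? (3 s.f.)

Section 1: A_strand = π(2.4800e-04)² = 1.932e-07 m²; R₁ = ρL/(N·A_s) = (2.71×10^-8)(479)/(48×1.932e-07) = 1.4 Ω
Section 2: A = πr² = π(3.9100e-04 m)² = 4.803e-07 m²
R₂ = (2.71×10^-8)(45.8)/(4.803e-07) = 2.584 Ω
R = R₁ + R₂ = 3.984 Ω
P = I²R = (12.6)² × 3.984 = 632 W

632 W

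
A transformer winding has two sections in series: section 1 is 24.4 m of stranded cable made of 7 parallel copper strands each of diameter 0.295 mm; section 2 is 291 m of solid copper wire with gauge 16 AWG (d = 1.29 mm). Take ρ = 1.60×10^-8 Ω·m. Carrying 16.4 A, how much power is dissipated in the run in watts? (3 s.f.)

Section 1: A_strand = π(1.4750e-04)² = 6.835e-08 m²; R₁ = ρL/(N·A_s) = (1.60×10^-8)(24.4)/(7×6.835e-08) = 0.816 Ω
Section 2: A = π(1.29/2 mm)² = π(6.4500e-04 m)² = 1.307e-06 m²
R₂ = (1.60×10^-8)(291)/(1.307e-06) = 3.562 Ω
R = R₁ + R₂ = 4.378 Ω
P = I²R = (16.4)² × 4.378 = 1180 W

1180 W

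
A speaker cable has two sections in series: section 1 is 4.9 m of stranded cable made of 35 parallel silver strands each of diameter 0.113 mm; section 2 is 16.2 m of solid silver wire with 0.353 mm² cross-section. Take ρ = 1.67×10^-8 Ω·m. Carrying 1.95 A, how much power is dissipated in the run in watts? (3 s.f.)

Section 1: A_strand = π(5.6500e-05)² = 1.003e-08 m²; R₁ = ρL/(N·A_s) = (1.67×10^-8)(4.9)/(35×1.003e-08) = 0.2331 Ω
Section 2: A = 0.353 mm² = 3.530e-07 m²
R₂ = (1.67×10^-8)(16.2)/(3.530e-07) = 0.7664 Ω
R = R₁ + R₂ = 0.9995 Ω
P = I²R = (1.95)² × 0.9995 = 3.80 W

3.80 W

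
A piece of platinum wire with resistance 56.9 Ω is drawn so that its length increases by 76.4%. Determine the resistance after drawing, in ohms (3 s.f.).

177 Ω

k = 1 + 76.4/100 = 1.764; volume constant ⇒ A' = A/k, so R' = k²R.
R' = 3.112 × 56.9 = 177 Ω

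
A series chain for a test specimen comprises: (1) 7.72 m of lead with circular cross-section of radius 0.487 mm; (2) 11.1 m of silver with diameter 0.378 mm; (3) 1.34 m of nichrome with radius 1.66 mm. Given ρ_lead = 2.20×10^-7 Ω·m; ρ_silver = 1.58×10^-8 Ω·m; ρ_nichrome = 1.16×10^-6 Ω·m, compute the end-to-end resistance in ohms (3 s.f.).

Seg 1: A = πr² = π(4.8700e-04 m)² = 7.451e-07 m²
R_1 = (2.20×10^-7)(7.72)/(7.451e-07) = 2.279 Ω
Seg 2: A = π(d/2)² = π(1.8900e-04 m)² = 1.122e-07 m²
R_2 = (1.58×10^-8)(11.1)/(1.122e-07) = 1.563 Ω
Seg 3: A = πr² = π(1.6600e-03 m)² = 8.657e-06 m²
R_3 = (1.16×10^-6)(1.34)/(8.657e-06) = 0.1796 Ω
R_total = R_1 + R_2 + R_3 = 4.02 Ω

4.02 Ω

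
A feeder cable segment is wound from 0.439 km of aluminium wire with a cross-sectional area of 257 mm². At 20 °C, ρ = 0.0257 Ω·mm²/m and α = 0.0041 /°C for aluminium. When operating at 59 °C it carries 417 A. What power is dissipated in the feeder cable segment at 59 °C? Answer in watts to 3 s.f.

8850 W

ρ = 0.0257 Ω·mm²/m = 2.57×10^-8 Ω·m
A = 257 mm² = 2.570e-04 m²
R₍20₎ = ρL/A = (2.57×10^-8)(439)/(2.570e-04) = 0.0439 Ω
R₍59₎ = R₍20₎(1 + αΔT) = 0.0439 × (1 + 0.0041×39) = 0.05092 Ω
P = I²R = (417)² × 0.05092 = 8850 W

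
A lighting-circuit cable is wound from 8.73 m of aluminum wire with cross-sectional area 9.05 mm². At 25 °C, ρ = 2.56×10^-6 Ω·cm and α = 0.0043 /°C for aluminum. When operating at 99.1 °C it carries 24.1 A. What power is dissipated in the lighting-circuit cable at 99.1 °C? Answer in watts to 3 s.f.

ρ = 2.56×10^-6 Ω·cm = 2.56×10^-8 Ω·m
A = 9.05 mm² = 9.050e-06 m²
R₍25₎ = ρL/A = (2.56×10^-8)(8.73)/(9.050e-06) = 0.02469 Ω
R₍99.1₎ = R₍25₎(1 + αΔT) = 0.02469 × (1 + 0.0043×74.1) = 0.03256 Ω
P = I²R = (24.1)² × 0.03256 = 18.9 W

18.9 W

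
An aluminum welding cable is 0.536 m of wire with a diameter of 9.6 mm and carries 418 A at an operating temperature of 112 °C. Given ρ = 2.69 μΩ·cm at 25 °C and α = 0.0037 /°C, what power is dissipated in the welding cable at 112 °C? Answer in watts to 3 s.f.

ρ = 2.69 μΩ·cm = 2.69×10^-8 Ω·m
A = π(d/2)² = π(4.8000e-03 m)² = 7.238e-05 m²
R₍25₎ = ρL/A = (2.69×10^-8)(0.536)/(7.238e-05) = 1.992×10^-4 Ω
R₍112₎ = R₍25₎(1 + αΔT) = 1.992×10^-4 × (1 + 0.0037×87) = 2.633×10^-4 Ω
P = I²R = (418)² × 2.633×10^-4 = 46.0 W

46.0 W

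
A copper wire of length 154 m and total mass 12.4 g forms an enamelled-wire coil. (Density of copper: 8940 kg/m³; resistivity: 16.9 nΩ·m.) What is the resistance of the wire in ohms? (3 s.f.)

289 Ω

ρ = 16.9 nΩ·m = 1.69×10^-8 Ω·m
A = m/(density·L) = 0.0124/(8940×154) = 9.0067e-09 m²
R = ρL/A = (1.69×10^-8)(154)/(9.0067e-09) = 289 Ω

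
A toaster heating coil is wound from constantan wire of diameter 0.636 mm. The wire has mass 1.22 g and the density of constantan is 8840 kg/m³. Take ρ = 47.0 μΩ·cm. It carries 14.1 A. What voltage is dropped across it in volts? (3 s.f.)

9.06 V

ρ = 47.0 μΩ·cm = 4.70×10^-7 Ω·m
A = π(d/2)² = π(3.1800e-04 m)² = 3.1769e-07 m²
L = m/(density·A) = 0.00122/(8840×3.1769e-07) = 0.4344 m
R = ρL/A = (4.70×10^-7)(0.4344)/(3.1769e-07) = 0.6427 Ω
V = IR = 14.1 × 0.6427 = 9.06 V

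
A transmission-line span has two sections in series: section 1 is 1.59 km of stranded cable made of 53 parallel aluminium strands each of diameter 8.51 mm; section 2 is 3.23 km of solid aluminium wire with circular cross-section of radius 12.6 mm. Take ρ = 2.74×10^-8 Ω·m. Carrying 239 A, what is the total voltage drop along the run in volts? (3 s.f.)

Section 1: A_strand = π(4.2550e-03)² = 5.688e-05 m²; R₁ = ρL/(N·A_s) = (2.74×10^-8)(1590)/(53×5.688e-05) = 0.01445 Ω
Section 2: A = πr² = π(1.2600e-02 m)² = 4.988e-04 m²
R₂ = (2.74×10^-8)(3230)/(4.988e-04) = 0.1774 Ω
R = R₁ + R₂ = 0.1919 Ω
V = IR = 239 × 0.1919 = 45.9 V

45.9 V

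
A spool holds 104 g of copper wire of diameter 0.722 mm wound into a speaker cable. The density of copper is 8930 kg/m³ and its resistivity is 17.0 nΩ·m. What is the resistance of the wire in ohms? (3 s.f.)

1.18 Ω

ρ = 17.0 nΩ·m = 1.70×10^-8 Ω·m
A = π(d/2)² = π(3.6100e-04 m)² = 4.0942e-07 m²
L = m/(density·A) = 0.104/(8930×4.0942e-07) = 28.45 m
R = ρL/A = (1.70×10^-8)(28.45)/(4.0942e-07) = 1.18 Ω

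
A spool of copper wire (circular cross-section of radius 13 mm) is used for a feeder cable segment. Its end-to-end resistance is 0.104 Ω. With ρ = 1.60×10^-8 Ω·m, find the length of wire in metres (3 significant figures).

A = πr² = π(1.3000e-02 m)² = 5.309e-04 m²
L = RA/ρ = (0.104)(5.309e-04)/(1.60×10^-8) = 3450 m

3450 m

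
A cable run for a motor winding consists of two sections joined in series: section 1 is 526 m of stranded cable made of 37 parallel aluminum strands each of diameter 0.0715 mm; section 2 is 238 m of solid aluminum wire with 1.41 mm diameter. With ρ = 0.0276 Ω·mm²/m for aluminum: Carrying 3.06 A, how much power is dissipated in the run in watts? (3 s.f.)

ρ = 0.0276 Ω·mm²/m = 2.76×10^-8 Ω·m
Section 1: A_strand = π(3.5750e-05)² = 4.015e-09 m²; R₁ = ρL/(N·A_s) = (2.76×10^-8)(526)/(37×4.015e-09) = 97.72 Ω
Section 2: A = π(d/2)² = π(7.0500e-04 m)² = 1.561e-06 m²
R₂ = (2.76×10^-8)(238)/(1.561e-06) = 4.207 Ω
R = R₁ + R₂ = 101.9 Ω
P = I²R = (3.06)² × 101.9 = 954 W

954 W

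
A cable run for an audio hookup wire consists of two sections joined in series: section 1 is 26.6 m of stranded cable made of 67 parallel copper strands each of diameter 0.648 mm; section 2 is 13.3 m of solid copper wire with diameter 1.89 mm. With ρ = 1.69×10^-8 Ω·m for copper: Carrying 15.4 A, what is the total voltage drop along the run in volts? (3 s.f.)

1.55 V

Section 1: A_strand = π(3.2400e-04)² = 3.298e-07 m²; R₁ = ρL/(N·A_s) = (1.69×10^-8)(26.6)/(67×3.298e-07) = 0.02034 Ω
Section 2: A = π(d/2)² = π(9.4500e-04 m)² = 2.806e-06 m²
R₂ = (1.69×10^-8)(13.3)/(2.806e-06) = 0.08012 Ω
R = R₁ + R₂ = 0.1005 Ω
V = IR = 15.4 × 0.1005 = 1.55 V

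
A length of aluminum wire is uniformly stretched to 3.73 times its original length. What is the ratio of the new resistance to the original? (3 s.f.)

13.9

Volume constant ⇒ A' = A/k with k = 3.73. R' = ρ(kL)/(A/k) = k²R.
Factor = 13.9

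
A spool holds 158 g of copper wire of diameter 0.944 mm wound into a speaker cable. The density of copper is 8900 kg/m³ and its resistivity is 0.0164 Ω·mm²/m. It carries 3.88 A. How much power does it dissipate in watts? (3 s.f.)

ρ = 0.0164 Ω·mm²/m = 1.64×10^-8 Ω·m
A = π(d/2)² = π(4.7200e-04 m)² = 6.9990e-07 m²
L = m/(density·A) = 0.158/(8900×6.9990e-07) = 25.36 m
R = ρL/A = (1.64×10^-8)(25.36)/(6.9990e-07) = 0.5944 Ω
P = I²R = (3.88)² × 0.5944 = 8.95 W

8.95 W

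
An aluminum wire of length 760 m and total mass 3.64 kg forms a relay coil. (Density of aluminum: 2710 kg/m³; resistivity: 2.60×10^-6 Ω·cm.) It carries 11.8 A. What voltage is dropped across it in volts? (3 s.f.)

132 V

ρ = 2.60×10^-6 Ω·cm = 2.60×10^-8 Ω·m
A = m/(density·L) = 3.64/(2710×760) = 1.7673e-06 m²
R = ρL/A = (2.60×10^-8)(760)/(1.7673e-06) = 11.18 Ω
V = IR = 11.8 × 11.18 = 132 V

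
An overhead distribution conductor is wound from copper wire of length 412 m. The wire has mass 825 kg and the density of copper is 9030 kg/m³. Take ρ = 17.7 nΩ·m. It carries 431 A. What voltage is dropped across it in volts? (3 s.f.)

ρ = 17.7 nΩ·m = 1.77×10^-8 Ω·m
A = m/(density·L) = 825/(9030×412) = 2.2175e-04 m²
R = ρL/A = (1.77×10^-8)(412)/(2.2175e-04) = 0.03289 Ω
V = IR = 431 × 0.03289 = 14.2 V

14.2 V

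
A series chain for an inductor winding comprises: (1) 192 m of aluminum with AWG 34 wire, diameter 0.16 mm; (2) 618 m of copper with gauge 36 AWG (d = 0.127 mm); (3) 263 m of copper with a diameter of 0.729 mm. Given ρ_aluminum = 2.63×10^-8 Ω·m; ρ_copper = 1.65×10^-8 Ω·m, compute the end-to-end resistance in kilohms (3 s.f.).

1.07 kΩ

Seg 1: A = π(0.16/2 mm)² = π(8.0000e-05 m)² = 2.011e-08 m²
R_1 = (2.63×10^-8)(192)/(2.011e-08) = 251.1 Ω
Seg 2: A = π(0.127/2 mm)² = π(6.3500e-05 m)² = 1.267e-08 m²
R_2 = (1.65×10^-8)(618)/(1.267e-08) = 805 Ω
Seg 3: A = π(d/2)² = π(3.6450e-04 m)² = 4.174e-07 m²
R_3 = (1.65×10^-8)(263)/(4.174e-07) = 10.4 Ω
R_total = R_1 + R_2 + R_3 = 1.07 kΩ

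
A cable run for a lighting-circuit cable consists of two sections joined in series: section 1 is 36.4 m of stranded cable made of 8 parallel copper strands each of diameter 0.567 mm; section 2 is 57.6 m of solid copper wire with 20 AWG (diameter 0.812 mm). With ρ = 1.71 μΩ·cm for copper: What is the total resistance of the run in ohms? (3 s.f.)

2.21 Ω

ρ = 1.71 μΩ·cm = 1.71×10^-8 Ω·m
Section 1: A_strand = π(2.8350e-04)² = 2.525e-07 m²; R₁ = ρL/(N·A_s) = (1.71×10^-8)(36.4)/(8×2.525e-07) = 0.3081 Ω
Section 2: A = π(0.812/2 mm)² = π(4.0600e-04 m)² = 5.178e-07 m²
R₂ = (1.71×10^-8)(57.6)/(5.178e-07) = 1.902 Ω
R = R₁ + R₂ = 2.21 Ω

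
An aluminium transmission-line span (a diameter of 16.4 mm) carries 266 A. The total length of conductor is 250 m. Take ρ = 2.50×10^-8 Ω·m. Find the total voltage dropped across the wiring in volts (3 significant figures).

A = π(d/2)² = π(8.2000e-03 m)² = 2.112e-04 m²
R = ρL/A = (2.50×10^-8)(250)/(2.112e-04) = 0.02959 Ω
V = IR = 266 × 0.02959 = 7.87 V

7.87 V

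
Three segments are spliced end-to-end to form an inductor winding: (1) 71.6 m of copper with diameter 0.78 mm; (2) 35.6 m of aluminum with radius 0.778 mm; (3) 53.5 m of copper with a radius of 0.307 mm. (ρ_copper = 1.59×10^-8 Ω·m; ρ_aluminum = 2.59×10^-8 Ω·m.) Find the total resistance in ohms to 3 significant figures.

Seg 1: A = π(d/2)² = π(3.9000e-04 m)² = 4.778e-07 m²
R_1 = (1.59×10^-8)(71.6)/(4.778e-07) = 2.382 Ω
Seg 2: A = πr² = π(7.7800e-04 m)² = 1.902e-06 m²
R_2 = (2.59×10^-8)(35.6)/(1.902e-06) = 0.4849 Ω
Seg 3: A = πr² = π(3.0700e-04 m)² = 2.961e-07 m²
R_3 = (1.59×10^-8)(53.5)/(2.961e-07) = 2.873 Ω
R_total = R_1 + R_2 + R_3 = 5.74 Ω

5.74 Ω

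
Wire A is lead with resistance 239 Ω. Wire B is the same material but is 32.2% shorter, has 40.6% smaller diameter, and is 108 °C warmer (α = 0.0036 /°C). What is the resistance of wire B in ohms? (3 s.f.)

638 Ω

R ∝ ρL/d² with ρ ∝ (1+αΔT), so R_B/R_A = (1 − 32.2/100) × (1 − 40.6/100)⁻² × (1 + 0.0036×108)
= 0.678 × 2.834 × 1.389 = 2.669
R_B = 2.669 × 239 = 638 Ω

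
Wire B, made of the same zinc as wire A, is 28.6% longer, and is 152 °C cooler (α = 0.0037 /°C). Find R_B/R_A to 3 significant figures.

R ∝ ρL/d² with ρ ∝ (1+αΔT), so R_B/R_A = (1 + 28.6/100) × (1 − 0.0037×152)
= 1.286 × 0.4376 = 0.563

0.563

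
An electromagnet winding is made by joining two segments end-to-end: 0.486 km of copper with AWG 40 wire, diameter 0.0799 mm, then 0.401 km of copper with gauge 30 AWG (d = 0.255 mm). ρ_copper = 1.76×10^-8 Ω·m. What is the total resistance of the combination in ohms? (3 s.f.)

Segment 1: A = π(0.0799/2 mm)² = π(3.9950e-05 m)² = 5.014e-09 m²
R₁ = ρL/A = (1.76×10^-8)(486)/(5.014e-09) = 1706 Ω
Segment 2: A = π(0.255/2 mm)² = π(1.2750e-04 m)² = 5.107e-08 m²
R₂ = (1.76×10^-8)(401)/(5.107e-08) = 138.2 Ω
R = R₁ + R₂ = 1840 Ω

1840 Ω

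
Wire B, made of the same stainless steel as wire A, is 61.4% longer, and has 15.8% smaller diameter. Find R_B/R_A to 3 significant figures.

2.28

R ∝ L/d², so R_B/R_A = (1 + 61.4/100) × (1 − 15.8/100)⁻²
= 1.614 × 1.411 = 2.28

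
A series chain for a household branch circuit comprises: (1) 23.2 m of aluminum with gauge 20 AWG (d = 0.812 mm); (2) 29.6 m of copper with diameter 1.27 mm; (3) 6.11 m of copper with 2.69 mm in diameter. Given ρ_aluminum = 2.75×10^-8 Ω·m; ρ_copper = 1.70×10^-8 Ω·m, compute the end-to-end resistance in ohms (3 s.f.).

1.65 Ω

Seg 1: A = π(0.812/2 mm)² = π(4.0600e-04 m)² = 5.178e-07 m²
R_1 = (2.75×10^-8)(23.2)/(5.178e-07) = 1.232 Ω
Seg 2: A = π(d/2)² = π(6.3500e-04 m)² = 1.267e-06 m²
R_2 = (1.70×10^-8)(29.6)/(1.267e-06) = 0.3972 Ω
Seg 3: A = π(d/2)² = π(1.3450e-03 m)² = 5.683e-06 m²
R_3 = (1.70×10^-8)(6.11)/(5.683e-06) = 0.01828 Ω
R_total = R_1 + R_2 + R_3 = 1.65 Ω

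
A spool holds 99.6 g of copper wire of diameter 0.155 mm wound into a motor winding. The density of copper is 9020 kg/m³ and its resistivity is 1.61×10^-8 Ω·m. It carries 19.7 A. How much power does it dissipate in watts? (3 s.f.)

1.94×10^5 W

A = π(d/2)² = π(7.7500e-05 m)² = 1.8869e-08 m²
L = m/(density·A) = 0.0996/(9020×1.8869e-08) = 585.2 m
R = ρL/A = (1.61×10^-8)(585.2)/(1.8869e-08) = 499.3 Ω
P = I²R = (19.7)² × 499.3 = 1.94×10^5 W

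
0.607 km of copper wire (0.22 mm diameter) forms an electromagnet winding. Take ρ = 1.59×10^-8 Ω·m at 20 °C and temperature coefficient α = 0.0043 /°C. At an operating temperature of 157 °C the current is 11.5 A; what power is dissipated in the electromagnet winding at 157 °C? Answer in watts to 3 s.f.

53400 W

A = π(d/2)² = π(1.1000e-04 m)² = 3.801e-08 m²
R₍20₎ = ρL/A = (1.59×10^-8)(607)/(3.801e-08) = 253.9 Ω
R₍157₎ = R₍20₎(1 + αΔT) = 253.9 × (1 + 0.0043×137) = 403.5 Ω
P = I²R = (11.5)² × 403.5 = 53400 W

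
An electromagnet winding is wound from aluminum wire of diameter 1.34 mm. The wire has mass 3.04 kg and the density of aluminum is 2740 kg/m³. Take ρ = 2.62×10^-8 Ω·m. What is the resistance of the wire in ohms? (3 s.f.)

A = π(d/2)² = π(6.7000e-04 m)² = 1.4103e-06 m²
L = m/(density·A) = 3.04/(2740×1.4103e-06) = 786.7 m
R = ρL/A = (2.62×10^-8)(786.7)/(1.4103e-06) = 14.6 Ω

14.6 Ω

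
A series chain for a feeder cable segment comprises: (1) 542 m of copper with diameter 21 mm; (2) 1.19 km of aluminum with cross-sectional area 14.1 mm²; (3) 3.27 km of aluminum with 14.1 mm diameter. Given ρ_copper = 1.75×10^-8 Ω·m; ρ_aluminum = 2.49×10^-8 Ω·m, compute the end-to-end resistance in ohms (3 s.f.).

2.65 Ω

Seg 1: A = π(d/2)² = π(1.0500e-02 m)² = 3.464e-04 m²
R_1 = (1.75×10^-8)(542)/(3.464e-04) = 0.02738 Ω
Seg 2: A = 14.1 mm² = 1.410e-05 m²
R_2 = (2.49×10^-8)(1190)/(1.410e-05) = 2.101 Ω
Seg 3: A = π(d/2)² = π(7.0500e-03 m)² = 1.561e-04 m²
R_3 = (2.49×10^-8)(3270)/(1.561e-04) = 0.5215 Ω
R_total = R_1 + R_2 + R_3 = 2.65 Ω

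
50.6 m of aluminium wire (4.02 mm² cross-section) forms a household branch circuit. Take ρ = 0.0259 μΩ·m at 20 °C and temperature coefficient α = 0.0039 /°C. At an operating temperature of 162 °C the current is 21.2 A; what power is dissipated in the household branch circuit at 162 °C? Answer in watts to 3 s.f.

228 W

ρ = 0.0259 μΩ·m = 2.59×10^-8 Ω·m
A = 4.02 mm² = 4.020e-06 m²
R₍20₎ = ρL/A = (2.59×10^-8)(50.6)/(4.020e-06) = 0.326 Ω
R₍162₎ = R₍20₎(1 + αΔT) = 0.326 × (1 + 0.0039×142) = 0.5065 Ω
P = I²R = (21.2)² × 0.5065 = 228 W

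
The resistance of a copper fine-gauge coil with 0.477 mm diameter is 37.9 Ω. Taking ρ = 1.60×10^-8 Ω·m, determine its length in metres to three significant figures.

A = π(d/2)² = π(2.3850e-04 m)² = 1.787e-07 m²
L = RA/ρ = (37.9)(1.787e-07)/(1.60×10^-8) = 423 m

423 m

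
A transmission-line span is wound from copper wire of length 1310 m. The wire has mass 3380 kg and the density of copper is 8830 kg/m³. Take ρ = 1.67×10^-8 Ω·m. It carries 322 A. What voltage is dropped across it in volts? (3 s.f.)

24.1 V

A = m/(density·L) = 3380/(8830×1310) = 2.9220e-04 m²
R = ρL/A = (1.67×10^-8)(1310)/(2.9220e-04) = 0.07487 Ω
V = IR = 322 × 0.07487 = 24.1 V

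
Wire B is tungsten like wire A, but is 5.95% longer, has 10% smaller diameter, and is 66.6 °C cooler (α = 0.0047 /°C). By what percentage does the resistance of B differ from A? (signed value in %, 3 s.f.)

R ∝ ρL/d² with ρ ∝ (1+αΔT), so R_B/R_A = (1 + 5.95/100) × (1 − 10/100)⁻² × (1 − 0.0047×66.6)
= 1.06 × 1.235 × 0.687 = 0.8986
(R_B − R_A)/R_A = 0.8986 − 1 = -10.1%

-10.1%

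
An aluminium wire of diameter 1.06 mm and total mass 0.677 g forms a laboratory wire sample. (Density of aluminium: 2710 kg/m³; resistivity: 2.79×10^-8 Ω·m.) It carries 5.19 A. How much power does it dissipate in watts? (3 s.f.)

0.241 W

A = π(d/2)² = π(5.3000e-04 m)² = 8.8247e-07 m²
L = m/(density·A) = 6.770×10^-4/(2710×8.8247e-07) = 0.2831 m
R = ρL/A = (2.79×10^-8)(0.2831)/(8.8247e-07) = 0.00895 Ω
P = I²R = (5.19)² × 0.00895 = 0.241 W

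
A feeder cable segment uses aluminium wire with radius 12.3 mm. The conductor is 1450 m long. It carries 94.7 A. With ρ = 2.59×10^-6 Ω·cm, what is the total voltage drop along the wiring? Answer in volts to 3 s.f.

7.48 V

ρ = 2.59×10^-6 Ω·cm = 2.59×10^-8 Ω·m
A = πr² = π(1.2300e-02 m)² = 4.753e-04 m²
R = ρL/A = (2.59×10^-8)(1450)/(4.753e-04) = 0.07901 Ω
V = IR = 94.7 × 0.07901 = 7.48 V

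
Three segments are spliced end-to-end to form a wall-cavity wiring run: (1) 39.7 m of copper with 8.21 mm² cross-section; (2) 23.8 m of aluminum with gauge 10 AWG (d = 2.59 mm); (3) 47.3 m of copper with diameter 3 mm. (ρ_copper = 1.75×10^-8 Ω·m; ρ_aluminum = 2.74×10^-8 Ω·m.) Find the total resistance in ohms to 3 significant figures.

0.326 Ω

Seg 1: A = 8.21 mm² = 8.210e-06 m²
R_1 = (1.75×10^-8)(39.7)/(8.210e-06) = 0.08462 Ω
Seg 2: A = π(2.59/2 mm)² = π(1.2950e-03 m)² = 5.269e-06 m²
R_2 = (2.74×10^-8)(23.8)/(5.269e-06) = 0.1238 Ω
Seg 3: A = π(d/2)² = π(1.5000e-03 m)² = 7.069e-06 m²
R_3 = (1.75×10^-8)(47.3)/(7.069e-06) = 0.1171 Ω
R_total = R_1 + R_2 + R_3 = 0.326 Ω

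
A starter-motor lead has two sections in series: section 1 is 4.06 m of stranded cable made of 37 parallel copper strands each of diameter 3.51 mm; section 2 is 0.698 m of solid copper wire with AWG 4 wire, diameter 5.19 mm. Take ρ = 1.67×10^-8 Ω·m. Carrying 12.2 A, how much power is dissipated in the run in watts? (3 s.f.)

0.110 W

Section 1: A_strand = π(1.7550e-03)² = 9.676e-06 m²; R₁ = ρL/(N·A_s) = (1.67×10^-8)(4.06)/(37×9.676e-06) = 1.894×10^-4 Ω
Section 2: A = π(5.19/2 mm)² = π(2.5950e-03 m)² = 2.116e-05 m²
R₂ = (1.67×10^-8)(0.698)/(2.116e-05) = 5.510×10^-4 Ω
R = R₁ + R₂ = 7.404×10^-4 Ω
P = I²R = (12.2)² × 7.404×10^-4 = 0.110 W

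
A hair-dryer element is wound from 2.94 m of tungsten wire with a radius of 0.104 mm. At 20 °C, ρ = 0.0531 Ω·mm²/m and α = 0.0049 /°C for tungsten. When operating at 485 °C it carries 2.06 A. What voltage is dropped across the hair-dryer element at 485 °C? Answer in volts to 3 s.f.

ρ = 0.0531 Ω·mm²/m = 5.31×10^-8 Ω·m
A = πr² = π(1.0400e-04 m)² = 3.398e-08 m²
R₍20₎ = ρL/A = (5.31×10^-8)(2.94)/(3.398e-08) = 4.594 Ω
R₍485₎ = R₍20₎(1 + αΔT) = 4.594 × (1 + 0.0049×465) = 15.06 Ω
V = IR = 2.06 × 15.06 = 31.0 V

31.0 V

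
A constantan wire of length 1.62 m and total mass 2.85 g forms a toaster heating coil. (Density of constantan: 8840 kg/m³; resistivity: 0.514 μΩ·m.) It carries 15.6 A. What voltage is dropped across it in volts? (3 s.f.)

ρ = 0.514 μΩ·m = 5.14×10^-7 Ω·m
A = m/(density·L) = 0.00285/(8840×1.62) = 1.9901e-07 m²
R = ρL/A = (5.14×10^-7)(1.62)/(1.9901e-07) = 4.184 Ω
V = IR = 15.6 × 4.184 = 65.3 V

65.3 V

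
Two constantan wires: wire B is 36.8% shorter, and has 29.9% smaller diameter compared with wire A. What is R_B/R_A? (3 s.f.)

1.29

R ∝ L/d², so R_B/R_A = (1 − 36.8/100) × (1 − 29.9/100)⁻²
= 0.632 × 2.035 = 1.29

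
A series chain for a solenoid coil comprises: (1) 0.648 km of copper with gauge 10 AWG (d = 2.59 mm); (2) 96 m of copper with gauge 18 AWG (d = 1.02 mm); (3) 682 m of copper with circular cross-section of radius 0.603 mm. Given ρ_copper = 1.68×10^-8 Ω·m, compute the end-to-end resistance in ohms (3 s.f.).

14.1 Ω

Seg 1: A = π(2.59/2 mm)² = π(1.2950e-03 m)² = 5.269e-06 m²
R_1 = (1.68×10^-8)(648)/(5.269e-06) = 2.066 Ω
Seg 2: A = π(1.02/2 mm)² = π(5.1000e-04 m)² = 8.171e-07 m²
R_2 = (1.68×10^-8)(96)/(8.171e-07) = 1.974 Ω
Seg 3: A = πr² = π(6.0300e-04 m)² = 1.142e-06 m²
R_3 = (1.68×10^-8)(682)/(1.142e-06) = 10.03 Ω
R_total = R_1 + R_2 + R_3 = 14.1 Ω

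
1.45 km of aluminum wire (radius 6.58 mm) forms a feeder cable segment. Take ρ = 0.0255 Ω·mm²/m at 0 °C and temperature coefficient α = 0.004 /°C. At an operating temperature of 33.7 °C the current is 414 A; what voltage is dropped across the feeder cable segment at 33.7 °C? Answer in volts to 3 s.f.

128 V

ρ = 0.0255 Ω·mm²/m = 2.55×10^-8 Ω·m
A = πr² = π(6.5800e-03 m)² = 1.360e-04 m²
R₍0₎ = ρL/A = (2.55×10^-8)(1450)/(1.360e-04) = 0.2718 Ω
R₍33.7₎ = R₍0₎(1 + αΔT) = 0.2718 × (1 + 0.004×33.7) = 0.3085 Ω
V = IR = 414 × 0.3085 = 128 V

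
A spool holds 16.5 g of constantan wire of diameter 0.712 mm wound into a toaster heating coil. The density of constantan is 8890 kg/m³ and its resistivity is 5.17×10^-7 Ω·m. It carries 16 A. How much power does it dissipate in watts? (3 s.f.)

A = π(d/2)² = π(3.5600e-04 m)² = 3.9815e-07 m²
L = m/(density·A) = 0.0165/(8890×3.9815e-07) = 4.662 m
R = ρL/A = (5.17×10^-7)(4.662)/(3.9815e-07) = 6.053 Ω
P = I²R = (16)² × 6.053 = 1550 W

1550 W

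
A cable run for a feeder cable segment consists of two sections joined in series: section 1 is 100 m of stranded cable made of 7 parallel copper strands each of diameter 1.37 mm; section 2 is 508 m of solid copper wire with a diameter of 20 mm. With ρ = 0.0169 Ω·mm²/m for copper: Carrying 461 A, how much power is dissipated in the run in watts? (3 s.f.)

ρ = 0.0169 Ω·mm²/m = 1.69×10^-8 Ω·m
Section 1: A_strand = π(6.8500e-04)² = 1.474e-06 m²; R₁ = ρL/(N·A_s) = (1.69×10^-8)(100)/(7×1.474e-06) = 0.1638 Ω
Section 2: A = π(d/2)² = π(1.0000e-02 m)² = 3.142e-04 m²
R₂ = (1.69×10^-8)(508)/(3.142e-04) = 0.02733 Ω
R = R₁ + R₂ = 0.1911 Ω
P = I²R = (461)² × 0.1911 = 40600 W

40600 W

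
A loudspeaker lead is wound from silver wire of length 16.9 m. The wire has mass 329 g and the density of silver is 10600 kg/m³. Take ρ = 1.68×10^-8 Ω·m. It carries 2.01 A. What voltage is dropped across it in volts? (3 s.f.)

0.311 V

A = m/(density·L) = 0.329/(10600×16.9) = 1.8366e-06 m²
R = ρL/A = (1.68×10^-8)(16.9)/(1.8366e-06) = 0.1546 Ω
V = IR = 2.01 × 0.1546 = 0.311 V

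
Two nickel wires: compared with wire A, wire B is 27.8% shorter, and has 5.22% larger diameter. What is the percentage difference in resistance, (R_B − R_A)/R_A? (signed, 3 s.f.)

R ∝ L/d², so R_B/R_A = (1 − 27.8/100) × (1 + 5.22/100)⁻²
= 0.722 × 0.9032 = 0.6521
(R_B − R_A)/R_A = 0.6521 − 1 = -34.8%

-34.8%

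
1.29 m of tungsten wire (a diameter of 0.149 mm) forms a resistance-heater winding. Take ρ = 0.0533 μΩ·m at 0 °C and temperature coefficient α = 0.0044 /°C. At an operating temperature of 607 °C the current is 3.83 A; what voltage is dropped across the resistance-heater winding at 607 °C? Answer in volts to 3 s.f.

ρ = 0.0533 μΩ·m = 5.33×10^-8 Ω·m
A = π(d/2)² = π(7.4500e-05 m)² = 1.744e-08 m²
R₍0₎ = ρL/A = (5.33×10^-8)(1.29)/(1.744e-08) = 3.943 Ω
R₍607₎ = R₍0₎(1 + αΔT) = 3.943 × (1 + 0.0044×607) = 14.47 Ω
V = IR = 3.83 × 14.47 = 55.4 V

55.4 V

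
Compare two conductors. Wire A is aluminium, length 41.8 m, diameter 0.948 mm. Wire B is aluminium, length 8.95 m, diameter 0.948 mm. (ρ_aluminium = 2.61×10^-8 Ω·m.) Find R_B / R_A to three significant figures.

0.214

R ∝ ρL/d², so R_B/R_A = (L_B/L_A)
= (8.95/41.8) = 0.214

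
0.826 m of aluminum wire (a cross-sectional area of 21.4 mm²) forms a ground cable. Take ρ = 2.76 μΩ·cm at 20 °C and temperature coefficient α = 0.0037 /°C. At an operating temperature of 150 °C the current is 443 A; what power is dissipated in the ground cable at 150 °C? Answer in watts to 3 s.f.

310 W

ρ = 2.76 μΩ·cm = 2.76×10^-8 Ω·m
A = 21.4 mm² = 2.140e-05 m²
R₍20₎ = ρL/A = (2.76×10^-8)(0.826)/(2.140e-05) = 0.001065 Ω
R₍150₎ = R₍20₎(1 + αΔT) = 0.001065 × (1 + 0.0037×130) = 0.001578 Ω
P = I²R = (443)² × 0.001578 = 310 W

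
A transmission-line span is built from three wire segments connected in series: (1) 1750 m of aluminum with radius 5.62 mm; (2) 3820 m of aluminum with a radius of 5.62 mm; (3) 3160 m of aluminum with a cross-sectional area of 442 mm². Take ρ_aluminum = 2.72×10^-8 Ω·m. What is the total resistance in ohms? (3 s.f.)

1.72 Ω

Seg 1: A = πr² = π(5.6200e-03 m)² = 9.923e-05 m²
R_1 = (2.72×10^-8)(1750)/(9.923e-05) = 0.4797 Ω
Seg 2: A = πr² = π(5.6200e-03 m)² = 9.923e-05 m²
R_2 = (2.72×10^-8)(3820)/(9.923e-05) = 1.047 Ω
Seg 3: A = 442 mm² = 4.420e-04 m²
R_3 = (2.72×10^-8)(3160)/(4.420e-04) = 0.1945 Ω
R_total = R_1 + R_2 + R_3 = 1.72 Ω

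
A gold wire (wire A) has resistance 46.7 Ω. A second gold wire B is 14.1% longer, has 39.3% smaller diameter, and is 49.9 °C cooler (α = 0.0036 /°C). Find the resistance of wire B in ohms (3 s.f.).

R ∝ ρL/d² with ρ ∝ (1+αΔT), so R_B/R_A = (1 + 14.1/100) × (1 − 39.3/100)⁻² × (1 − 0.0036×49.9)
= 1.141 × 2.714 × 0.8204 = 2.541
R_B = 2.541 × 46.7 = 119 Ω

119 Ω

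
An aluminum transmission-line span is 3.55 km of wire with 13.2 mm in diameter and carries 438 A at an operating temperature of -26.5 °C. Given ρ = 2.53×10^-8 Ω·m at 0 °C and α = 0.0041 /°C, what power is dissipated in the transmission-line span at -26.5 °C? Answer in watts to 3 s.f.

A = π(d/2)² = π(6.6000e-03 m)² = 1.368e-04 m²
R₍0₎ = ρL/A = (2.53×10^-8)(3550)/(1.368e-04) = 0.6563 Ω
R₍-26.5₎ = R₍0₎(1 + αΔT) = 0.6563 × (1 + 0.0041×-26.5) = 0.585 Ω
P = I²R = (438)² × 0.585 = 1.12×10^5 W

1.12×10^5 W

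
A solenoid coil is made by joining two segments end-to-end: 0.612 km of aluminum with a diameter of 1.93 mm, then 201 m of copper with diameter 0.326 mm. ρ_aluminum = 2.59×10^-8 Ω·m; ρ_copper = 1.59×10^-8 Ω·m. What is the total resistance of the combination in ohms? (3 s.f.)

Segment 1: A = π(d/2)² = π(9.6500e-04 m)² = 2.926e-06 m²
R₁ = ρL/A = (2.59×10^-8)(612)/(2.926e-06) = 5.418 Ω
Segment 2: A = π(d/2)² = π(1.6300e-04 m)² = 8.347e-08 m²
R₂ = (1.59×10^-8)(201)/(8.347e-08) = 38.29 Ω
R = R₁ + R₂ = 43.7 Ω

43.7 Ω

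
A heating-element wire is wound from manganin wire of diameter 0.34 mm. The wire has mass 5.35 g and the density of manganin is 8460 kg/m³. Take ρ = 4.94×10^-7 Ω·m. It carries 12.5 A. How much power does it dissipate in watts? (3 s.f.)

A = π(d/2)² = π(1.7000e-04 m)² = 9.0792e-08 m²
L = m/(density·A) = 0.00535/(8460×9.0792e-08) = 6.965 m
R = ρL/A = (4.94×10^-7)(6.965)/(9.0792e-08) = 37.9 Ω
P = I²R = (12.5)² × 37.9 = 5920 W

5920 W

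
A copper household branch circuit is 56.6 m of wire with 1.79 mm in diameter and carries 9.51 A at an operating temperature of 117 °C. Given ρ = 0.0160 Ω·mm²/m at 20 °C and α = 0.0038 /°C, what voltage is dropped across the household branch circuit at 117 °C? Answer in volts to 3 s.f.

ρ = 0.0160 Ω·mm²/m = 1.60×10^-8 Ω·m
A = π(d/2)² = π(8.9500e-04 m)² = 2.516e-06 m²
R₍20₎ = ρL/A = (1.60×10^-8)(56.6)/(2.516e-06) = 0.3599 Ω
R₍117₎ = R₍20₎(1 + αΔT) = 0.3599 × (1 + 0.0038×97) = 0.4925 Ω
V = IR = 9.51 × 0.4925 = 4.68 V

4.68 V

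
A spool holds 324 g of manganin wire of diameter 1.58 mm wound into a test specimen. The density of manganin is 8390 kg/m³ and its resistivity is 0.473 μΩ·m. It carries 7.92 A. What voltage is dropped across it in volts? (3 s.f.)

ρ = 0.473 μΩ·m = 4.73×10^-7 Ω·m
A = π(d/2)² = π(7.9000e-04 m)² = 1.9607e-06 m²
L = m/(density·A) = 0.324/(8390×1.9607e-06) = 19.7 m
R = ρL/A = (4.73×10^-7)(19.7)/(1.9607e-06) = 4.752 Ω
V = IR = 7.92 × 4.752 = 37.6 V

37.6 V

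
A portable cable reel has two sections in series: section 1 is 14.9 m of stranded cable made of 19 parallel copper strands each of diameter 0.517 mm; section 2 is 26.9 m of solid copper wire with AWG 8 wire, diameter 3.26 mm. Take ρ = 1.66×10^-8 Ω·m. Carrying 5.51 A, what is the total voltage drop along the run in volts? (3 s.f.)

Section 1: A_strand = π(2.5850e-04)² = 2.099e-07 m²; R₁ = ρL/(N·A_s) = (1.66×10^-8)(14.9)/(19×2.099e-07) = 0.06201 Ω
Section 2: A = π(3.26/2 mm)² = π(1.6300e-03 m)² = 8.347e-06 m²
R₂ = (1.66×10^-8)(26.9)/(8.347e-06) = 0.0535 Ω
R = R₁ + R₂ = 0.1155 Ω
V = IR = 5.51 × 0.1155 = 0.636 V

0.636 V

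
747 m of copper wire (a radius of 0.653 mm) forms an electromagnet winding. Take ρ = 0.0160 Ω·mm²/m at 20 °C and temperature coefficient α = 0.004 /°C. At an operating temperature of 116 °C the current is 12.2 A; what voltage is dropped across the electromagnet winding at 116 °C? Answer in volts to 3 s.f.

ρ = 0.0160 Ω·mm²/m = 1.60×10^-8 Ω·m
A = πr² = π(6.5300e-04 m)² = 1.340e-06 m²
R₍20₎ = ρL/A = (1.60×10^-8)(747)/(1.340e-06) = 8.922 Ω
R₍116₎ = R₍20₎(1 + αΔT) = 8.922 × (1 + 0.004×96) = 12.35 Ω
V = IR = 12.2 × 12.35 = 151 V

151 V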